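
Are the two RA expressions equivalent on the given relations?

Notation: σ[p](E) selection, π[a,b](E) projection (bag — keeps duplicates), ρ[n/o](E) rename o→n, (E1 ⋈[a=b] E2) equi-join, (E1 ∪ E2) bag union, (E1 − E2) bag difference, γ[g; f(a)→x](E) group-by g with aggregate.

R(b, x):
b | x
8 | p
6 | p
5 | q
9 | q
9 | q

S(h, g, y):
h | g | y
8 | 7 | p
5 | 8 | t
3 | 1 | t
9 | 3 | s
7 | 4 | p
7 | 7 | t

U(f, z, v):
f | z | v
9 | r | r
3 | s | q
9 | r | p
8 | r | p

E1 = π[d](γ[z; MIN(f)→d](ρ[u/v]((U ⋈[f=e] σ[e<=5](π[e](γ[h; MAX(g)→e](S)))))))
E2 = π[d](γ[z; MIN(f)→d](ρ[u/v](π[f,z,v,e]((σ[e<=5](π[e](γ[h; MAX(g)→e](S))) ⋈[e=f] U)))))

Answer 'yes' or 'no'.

E1 subexpression sizes:
  U → 4
  S → 6
  γ[h; MAX(g)→e](S) → 5
  π[e](γ[h; MAX(g)→e](S)) → 5
  σ[e<=5](π[e](γ[h; MAX(g)→e](S))) → 2
  (U ⋈[f=e] σ[e<=5](π[e](γ[h; MAX(g)→e](S)))) → 1
  ρ[u/v]((U ⋈[f=e] σ[e<=5](π[e](γ[h; MAX(g)→e](S))))) → 1
  γ[z; MIN(f)→d](ρ[u/v]((U ⋈[f=e] σ[e<=5](π[e](γ[h; MAX(g)→e](S)))))) → 1
  π[d](γ[z; MIN(f)→d](ρ[u/v]((U ⋈[f=e] σ[e<=5](π[e](γ[h; MAX(g)→e](S))))))) → 1
E2 subexpression sizes:
  S → 6
  γ[h; MAX(g)→e](S) → 5
  π[e](γ[h; MAX(g)→e](S)) → 5
  σ[e<=5](π[e](γ[h; MAX(g)→e](S))) → 2
  U → 4
  (σ[e<=5](π[e](γ[h; MAX(g)→e](S))) ⋈[e=f] U) → 1
  π[f,z,v,e]((σ[e<=5](π[e](γ[h; MAX(g)→e](S))) ⋈[e=f] U)) → 1
  ρ[u/v](π[f,z,v,e]((σ[e<=5](π[e](γ[h; MAX(g)→e](S))) ⋈[e=f] U))) → 1
  γ[z; MIN(f)→d](ρ[u/v](π[f,z,v,e]((σ[e<=5](π[e](γ[h; MAX(g)→e](S))) ⋈[e=f] U)))) → 1
  π[d](γ[z; MIN(f)→d](ρ[u/v](π[f,z,v,e]((σ[e<=5](π[e](γ[h; MAX(g)→e](S))) ⋈[e=f] U))))) → 1

E1 and E2 produce the same multiset:
d
3

yes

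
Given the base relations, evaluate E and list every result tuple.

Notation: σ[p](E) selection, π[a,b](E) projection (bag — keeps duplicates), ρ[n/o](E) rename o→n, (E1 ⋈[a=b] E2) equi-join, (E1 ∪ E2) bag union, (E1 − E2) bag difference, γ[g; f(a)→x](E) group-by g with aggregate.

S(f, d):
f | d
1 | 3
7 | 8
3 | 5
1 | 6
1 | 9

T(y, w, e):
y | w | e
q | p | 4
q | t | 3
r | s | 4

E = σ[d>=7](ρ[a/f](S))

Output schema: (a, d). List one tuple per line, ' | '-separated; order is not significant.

Stepwise |·|:
  S → 5
  ρ[a/f](S) → 5
  σ[d>=7](ρ[a/f](S)) → 2

== RESULT ==
a | d
1 | 9
7 | 8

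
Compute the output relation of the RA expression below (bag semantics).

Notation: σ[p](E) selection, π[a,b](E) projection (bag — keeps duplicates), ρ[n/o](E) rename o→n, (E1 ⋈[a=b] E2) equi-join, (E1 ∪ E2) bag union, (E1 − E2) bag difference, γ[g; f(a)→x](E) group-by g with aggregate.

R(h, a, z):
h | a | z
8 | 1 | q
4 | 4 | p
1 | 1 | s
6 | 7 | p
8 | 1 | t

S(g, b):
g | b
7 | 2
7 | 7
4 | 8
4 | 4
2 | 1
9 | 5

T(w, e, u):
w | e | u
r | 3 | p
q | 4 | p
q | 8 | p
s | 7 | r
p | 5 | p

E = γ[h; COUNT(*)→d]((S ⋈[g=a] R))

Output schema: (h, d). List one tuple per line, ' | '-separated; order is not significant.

Stepwise |·|:
  S → 6
  R → 5
  (S ⋈[g=a] R) → 4
  γ[h; COUNT(*)→d]((S ⋈[g=a] R)) → 2

== RESULT ==
h | d
4 | 2
6 | 2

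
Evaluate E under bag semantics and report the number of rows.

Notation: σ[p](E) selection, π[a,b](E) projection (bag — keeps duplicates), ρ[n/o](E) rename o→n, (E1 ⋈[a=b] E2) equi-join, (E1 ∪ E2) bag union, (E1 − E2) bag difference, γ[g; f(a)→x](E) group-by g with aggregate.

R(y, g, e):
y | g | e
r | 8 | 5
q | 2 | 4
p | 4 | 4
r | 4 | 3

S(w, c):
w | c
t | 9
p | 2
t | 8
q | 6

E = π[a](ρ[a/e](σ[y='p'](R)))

Subexpression sizes:
  R → 4
  σ[y='p'](R) → 1
  ρ[a/e](σ[y='p'](R)) → 1
  π[a](ρ[a/e](σ[y='p'](R))) → 1

|E| = 1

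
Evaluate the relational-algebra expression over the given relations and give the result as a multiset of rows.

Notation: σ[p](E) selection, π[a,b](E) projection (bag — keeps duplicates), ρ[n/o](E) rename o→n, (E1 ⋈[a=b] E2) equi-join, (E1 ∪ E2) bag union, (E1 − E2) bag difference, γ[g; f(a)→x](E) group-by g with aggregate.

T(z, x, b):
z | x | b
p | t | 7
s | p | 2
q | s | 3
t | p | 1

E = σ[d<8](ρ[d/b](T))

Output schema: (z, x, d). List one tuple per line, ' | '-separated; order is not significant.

Subexpression sizes:
  T → 4
  ρ[d/b](T) → 4
  σ[d<8](ρ[d/b](T)) → 4

== RESULT ==
z | x | d
p | t | 7
q | s | 3
s | p | 2
t | p | 1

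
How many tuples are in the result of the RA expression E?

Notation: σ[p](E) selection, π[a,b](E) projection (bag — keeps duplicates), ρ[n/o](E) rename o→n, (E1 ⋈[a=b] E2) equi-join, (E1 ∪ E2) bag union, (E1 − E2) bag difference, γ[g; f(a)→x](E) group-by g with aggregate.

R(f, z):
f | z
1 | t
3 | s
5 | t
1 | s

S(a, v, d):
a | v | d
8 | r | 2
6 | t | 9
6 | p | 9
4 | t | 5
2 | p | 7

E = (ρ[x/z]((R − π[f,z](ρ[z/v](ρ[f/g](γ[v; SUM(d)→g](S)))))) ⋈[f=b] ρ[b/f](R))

Stepwise |·|:
  R → 4
  S → 5
  γ[v; SUM(d)→g](S) → 3
  ρ[f/g](γ[v; SUM(d)→g](S)) → 3
  ρ[z/v](ρ[f/g](γ[v; SUM(d)→g](S))) → 3
  π[f,z](ρ[z/v](ρ[f/g](γ[v; SUM(d)→g](S)))) → 3
  (R − π[f,z](ρ[z/v](ρ[f/g](γ[v; SUM(d)→g](S))))) → 4
  ρ[x/z]((R − π[f,z](ρ[z/v](ρ[f/g](γ[v; SUM(d)→g](S)))))) → 4
  R → 4
  ρ[b/f](R) → 4
  (ρ[x/z]((R − π[f,z](ρ[z/v](ρ[f/g](γ[v; SUM(d)→g](S)))))) ⋈[f=b] ρ[b/f](R)) → 6

|E| = 6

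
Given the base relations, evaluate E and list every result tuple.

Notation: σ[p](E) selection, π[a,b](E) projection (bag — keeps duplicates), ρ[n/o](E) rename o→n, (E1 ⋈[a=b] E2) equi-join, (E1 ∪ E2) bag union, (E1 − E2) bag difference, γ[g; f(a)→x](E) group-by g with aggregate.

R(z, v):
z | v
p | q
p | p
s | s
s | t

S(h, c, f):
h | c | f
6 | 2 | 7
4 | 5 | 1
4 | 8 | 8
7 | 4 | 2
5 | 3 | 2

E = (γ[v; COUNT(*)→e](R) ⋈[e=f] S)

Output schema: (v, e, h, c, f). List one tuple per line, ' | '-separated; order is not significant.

Stepwise |·|:
  R → 4
  γ[v; COUNT(*)→e](R) → 4
  S → 5
  (γ[v; COUNT(*)→e](R) ⋈[e=f] S) → 4

== RESULT ==
v | e | h | c | f
p | 1 | 4 | 5 | 1
q | 1 | 4 | 5 | 1
s | 1 | 4 | 5 | 1
t | 1 | 4 | 5 | 1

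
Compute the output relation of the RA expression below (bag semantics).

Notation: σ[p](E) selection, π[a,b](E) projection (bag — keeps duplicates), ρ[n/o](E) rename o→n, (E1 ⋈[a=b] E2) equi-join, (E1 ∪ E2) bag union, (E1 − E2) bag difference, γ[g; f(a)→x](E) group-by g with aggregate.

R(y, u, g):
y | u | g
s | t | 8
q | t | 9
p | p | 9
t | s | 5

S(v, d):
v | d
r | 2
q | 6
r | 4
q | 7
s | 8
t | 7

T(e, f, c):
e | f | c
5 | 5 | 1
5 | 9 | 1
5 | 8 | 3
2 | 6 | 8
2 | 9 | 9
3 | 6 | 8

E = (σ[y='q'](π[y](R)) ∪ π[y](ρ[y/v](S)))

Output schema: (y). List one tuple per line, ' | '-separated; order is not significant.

Stepwise |·|:
  R → 4
  π[y](R) → 4
  σ[y='q'](π[y](R)) → 1
  S → 6
  ρ[y/v](S) → 6
  π[y](ρ[y/v](S)) → 6
  (σ[y='q'](π[y](R)) ∪ π[y](ρ[y/v](S))) → 7

== RESULT ==
y
q
q
q
r
r
s
t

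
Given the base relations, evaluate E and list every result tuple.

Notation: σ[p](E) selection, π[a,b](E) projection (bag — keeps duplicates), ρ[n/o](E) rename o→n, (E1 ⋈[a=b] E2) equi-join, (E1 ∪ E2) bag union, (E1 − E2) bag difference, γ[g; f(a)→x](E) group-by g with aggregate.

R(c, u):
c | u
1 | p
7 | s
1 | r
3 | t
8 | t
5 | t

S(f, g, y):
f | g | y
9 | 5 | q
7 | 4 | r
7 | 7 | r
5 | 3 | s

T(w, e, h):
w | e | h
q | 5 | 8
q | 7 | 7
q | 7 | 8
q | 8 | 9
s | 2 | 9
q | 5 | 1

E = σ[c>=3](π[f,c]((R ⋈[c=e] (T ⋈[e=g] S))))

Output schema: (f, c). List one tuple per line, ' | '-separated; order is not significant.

Row counts bottom-up:
  R → 6
  T → 6
  S → 4
  (T ⋈[e=g] S) → 4
  (R ⋈[c=e] (T ⋈[e=g] S)) → 4
  π[f,c]((R ⋈[c=e] (T ⋈[e=g] S))) → 4
  σ[c>=3](π[f,c]((R ⋈[c=e] (T ⋈[e=g] S)))) → 4

== RESULT ==
f | c
7 | 7
7 | 7
9 | 5
9 | 5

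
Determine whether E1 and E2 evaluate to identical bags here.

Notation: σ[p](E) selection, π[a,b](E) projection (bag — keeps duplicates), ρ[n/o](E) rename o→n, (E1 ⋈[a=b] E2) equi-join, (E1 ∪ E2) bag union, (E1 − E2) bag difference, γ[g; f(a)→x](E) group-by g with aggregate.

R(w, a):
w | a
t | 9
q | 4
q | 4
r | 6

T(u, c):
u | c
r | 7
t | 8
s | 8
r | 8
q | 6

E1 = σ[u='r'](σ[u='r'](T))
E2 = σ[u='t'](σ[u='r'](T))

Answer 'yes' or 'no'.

E1 row counts bottom-up:
  T → 5
  σ[u='r'](T) → 2
  σ[u='r'](σ[u='r'](T)) → 2
E2 row counts bottom-up:
  T → 5
  σ[u='r'](T) → 2
  σ[u='t'](σ[u='r'](T)) → 0

E1 result:
u | c
r | 7
r | 8
E2 result:
u | c
(0 rows)
Witness: ('r', 7) appears 1× in E1 but 0× in E2.

no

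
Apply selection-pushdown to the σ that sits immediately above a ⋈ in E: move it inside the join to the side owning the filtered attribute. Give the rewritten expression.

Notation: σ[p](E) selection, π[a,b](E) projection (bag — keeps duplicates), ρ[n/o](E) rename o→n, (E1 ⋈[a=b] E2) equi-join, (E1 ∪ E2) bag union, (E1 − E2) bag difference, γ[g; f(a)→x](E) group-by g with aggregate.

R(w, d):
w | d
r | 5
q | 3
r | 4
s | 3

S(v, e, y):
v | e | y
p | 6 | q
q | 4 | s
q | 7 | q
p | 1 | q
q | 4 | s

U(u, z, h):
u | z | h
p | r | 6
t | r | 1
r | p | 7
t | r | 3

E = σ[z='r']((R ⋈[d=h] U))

σ filters on z, owned by the right side.
E' = (R ⋈[d=h] σ[z='r'](U))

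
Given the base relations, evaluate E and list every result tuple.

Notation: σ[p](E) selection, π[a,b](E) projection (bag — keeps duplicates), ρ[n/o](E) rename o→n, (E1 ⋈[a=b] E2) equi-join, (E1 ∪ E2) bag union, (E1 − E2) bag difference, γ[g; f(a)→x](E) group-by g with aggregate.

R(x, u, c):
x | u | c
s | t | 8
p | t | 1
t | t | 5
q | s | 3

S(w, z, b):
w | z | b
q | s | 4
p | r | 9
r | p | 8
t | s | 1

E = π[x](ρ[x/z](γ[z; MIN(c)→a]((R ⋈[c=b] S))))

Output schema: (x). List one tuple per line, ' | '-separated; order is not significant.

Per-node cardinality:
  R → 4
  S → 4
  (R ⋈[c=b] S) → 2
  γ[z; MIN(c)→a]((R ⋈[c=b] S)) → 2
  ρ[x/z](γ[z; MIN(c)→a]((R ⋈[c=b] S))) → 2
  π[x](ρ[x/z](γ[z; MIN(c)→a]((R ⋈[c=b] S)))) → 2

== RESULT ==
x
p
s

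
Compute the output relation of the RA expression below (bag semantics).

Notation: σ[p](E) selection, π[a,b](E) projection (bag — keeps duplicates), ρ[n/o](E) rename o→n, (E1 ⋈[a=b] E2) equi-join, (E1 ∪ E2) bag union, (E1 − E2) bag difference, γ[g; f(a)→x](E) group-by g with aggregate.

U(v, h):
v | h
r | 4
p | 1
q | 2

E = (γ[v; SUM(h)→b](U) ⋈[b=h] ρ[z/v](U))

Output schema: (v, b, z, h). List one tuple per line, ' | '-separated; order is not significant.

Stepwise |·|:
  U → 3
  γ[v; SUM(h)→b](U) → 3
  U → 3
  ρ[z/v](U) → 3
  (γ[v; SUM(h)→b](U) ⋈[b=h] ρ[z/v](U)) → 3

== RESULT ==
v | b | z | h
p | 1 | p | 1
q | 2 | q | 2
r | 4 | r | 4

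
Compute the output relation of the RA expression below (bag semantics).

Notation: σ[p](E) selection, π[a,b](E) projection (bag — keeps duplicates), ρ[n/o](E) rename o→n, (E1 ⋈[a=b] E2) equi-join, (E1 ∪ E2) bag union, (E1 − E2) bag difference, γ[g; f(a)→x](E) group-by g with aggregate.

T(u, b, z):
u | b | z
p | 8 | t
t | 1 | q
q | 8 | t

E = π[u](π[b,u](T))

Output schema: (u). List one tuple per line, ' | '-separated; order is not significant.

Subexpression sizes:
  T → 3
  π[b,u](T) → 3
  π[u](π[b,u](T)) → 3

== RESULT ==
u
p
q
t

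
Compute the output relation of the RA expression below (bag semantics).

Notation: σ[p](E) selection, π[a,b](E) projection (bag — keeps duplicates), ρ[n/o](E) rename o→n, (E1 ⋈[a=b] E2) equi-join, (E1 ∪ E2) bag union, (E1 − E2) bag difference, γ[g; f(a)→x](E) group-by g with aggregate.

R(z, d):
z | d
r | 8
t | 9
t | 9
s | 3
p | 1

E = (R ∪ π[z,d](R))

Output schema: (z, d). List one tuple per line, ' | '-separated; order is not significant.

Row counts bottom-up:
  R → 5
  R → 5
  π[z,d](R) → 5
  (R ∪ π[z,d](R)) → 10

== RESULT ==
z | d
p | 1
p | 1
r | 8
r | 8
s | 3
s | 3
t | 9
t | 9
t | 9
t | 9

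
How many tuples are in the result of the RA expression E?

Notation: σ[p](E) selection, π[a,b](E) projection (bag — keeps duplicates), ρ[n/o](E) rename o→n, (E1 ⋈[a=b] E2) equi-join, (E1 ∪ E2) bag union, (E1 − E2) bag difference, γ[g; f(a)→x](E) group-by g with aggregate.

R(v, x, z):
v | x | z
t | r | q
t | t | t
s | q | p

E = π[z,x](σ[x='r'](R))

Per-node cardinality:
  R → 3
  σ[x='r'](R) → 1
  π[z,x](σ[x='r'](R)) → 1

|E| = 1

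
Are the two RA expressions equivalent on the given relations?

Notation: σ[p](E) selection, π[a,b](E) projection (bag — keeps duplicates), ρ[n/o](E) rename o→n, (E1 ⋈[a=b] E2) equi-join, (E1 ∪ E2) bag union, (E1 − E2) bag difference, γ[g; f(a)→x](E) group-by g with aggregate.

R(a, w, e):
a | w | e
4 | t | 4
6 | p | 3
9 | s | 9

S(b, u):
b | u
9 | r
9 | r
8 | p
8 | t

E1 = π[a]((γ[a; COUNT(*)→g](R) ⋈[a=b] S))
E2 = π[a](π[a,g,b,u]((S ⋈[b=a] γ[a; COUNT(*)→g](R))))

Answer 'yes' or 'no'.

E1 per-node cardinality:
  R → 3
  γ[a; COUNT(*)→g](R) → 3
  S → 4
  (γ[a; COUNT(*)→g](R) ⋈[a=b] S) → 2
  π[a]((γ[a; COUNT(*)→g](R) ⋈[a=b] S)) → 2
E2 per-node cardinality:
  S → 4
  R → 3
  γ[a; COUNT(*)→g](R) → 3
  (S ⋈[b=a] γ[a; COUNT(*)→g](R)) → 2
  π[a,g,b,u]((S ⋈[b=a] γ[a; COUNT(*)→g](R))) → 2
  π[a](π[a,g,b,u]((S ⋈[b=a] γ[a; COUNT(*)→g](R)))) → 2

E1 and E2 produce the same multiset:
a
9
9

yes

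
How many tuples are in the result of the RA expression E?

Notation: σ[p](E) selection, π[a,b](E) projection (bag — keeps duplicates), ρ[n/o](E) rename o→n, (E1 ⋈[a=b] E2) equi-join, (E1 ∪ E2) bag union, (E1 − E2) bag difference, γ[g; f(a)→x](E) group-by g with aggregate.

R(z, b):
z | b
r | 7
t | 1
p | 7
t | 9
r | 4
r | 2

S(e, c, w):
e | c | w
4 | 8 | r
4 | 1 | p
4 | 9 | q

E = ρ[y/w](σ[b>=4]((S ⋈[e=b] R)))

Stepwise |·|:
  S → 3
  R → 6
  (S ⋈[e=b] R) → 3
  σ[b>=4]((S ⋈[e=b] R)) → 3
  ρ[y/w](σ[b>=4]((S ⋈[e=b] R))) → 3

|E| = 3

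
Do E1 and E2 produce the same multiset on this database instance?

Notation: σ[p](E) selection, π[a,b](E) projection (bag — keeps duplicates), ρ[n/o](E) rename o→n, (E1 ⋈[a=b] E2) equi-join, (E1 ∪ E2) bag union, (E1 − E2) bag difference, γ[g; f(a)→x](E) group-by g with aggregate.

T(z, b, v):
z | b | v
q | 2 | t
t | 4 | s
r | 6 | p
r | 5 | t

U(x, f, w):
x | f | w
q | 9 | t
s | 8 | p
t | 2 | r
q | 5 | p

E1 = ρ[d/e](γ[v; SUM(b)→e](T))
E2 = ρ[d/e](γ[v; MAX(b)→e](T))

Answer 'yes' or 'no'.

E1 per-node cardinality:
  T → 4
  γ[v; SUM(b)→e](T) → 3
  ρ[d/e](γ[v; SUM(b)→e](T)) → 3
E2 per-node cardinality:
  T → 4
  γ[v; MAX(b)→e](T) → 3
  ρ[d/e](γ[v; MAX(b)→e](T)) → 3

E1 result:
v | d
p | 6
s | 4
t | 7
E2 result:
v | d
p | 6
s | 4
t | 5
Witness: ('t', 5) appears 0× in E1 but 1× in E2.

no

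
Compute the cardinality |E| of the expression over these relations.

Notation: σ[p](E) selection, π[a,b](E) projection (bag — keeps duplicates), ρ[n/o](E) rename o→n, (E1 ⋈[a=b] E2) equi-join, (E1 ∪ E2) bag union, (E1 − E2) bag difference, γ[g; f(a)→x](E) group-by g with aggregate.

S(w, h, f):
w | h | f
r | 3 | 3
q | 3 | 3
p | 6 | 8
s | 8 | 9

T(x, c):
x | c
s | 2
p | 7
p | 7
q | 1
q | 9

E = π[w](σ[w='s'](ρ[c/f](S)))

Subexpression sizes:
  S → 4
  ρ[c/f](S) → 4
  σ[w='s'](ρ[c/f](S)) → 1
  π[w](σ[w='s'](ρ[c/f](S))) → 1

|E| = 1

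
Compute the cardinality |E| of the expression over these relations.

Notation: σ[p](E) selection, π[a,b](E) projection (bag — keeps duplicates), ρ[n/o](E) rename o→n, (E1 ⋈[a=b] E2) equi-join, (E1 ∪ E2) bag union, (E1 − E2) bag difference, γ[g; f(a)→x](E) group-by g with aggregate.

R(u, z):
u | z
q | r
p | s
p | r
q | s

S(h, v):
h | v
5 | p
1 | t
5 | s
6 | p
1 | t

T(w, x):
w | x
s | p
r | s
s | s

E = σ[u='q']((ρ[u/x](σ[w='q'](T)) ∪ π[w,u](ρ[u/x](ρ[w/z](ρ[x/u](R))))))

Per-node cardinality:
  T → 3
  σ[w='q'](T) → 0
  ρ[u/x](σ[w='q'](T)) → 0
  R → 4
  ρ[x/u](R) → 4
  ρ[w/z](ρ[x/u](R)) → 4
  ρ[u/x](ρ[w/z](ρ[x/u](R))) → 4
  π[w,u](ρ[u/x](ρ[w/z](ρ[x/u](R)))) → 4
  (ρ[u/x](σ[w='q'](T)) ∪ π[w,u](ρ[u/x](ρ[w/z](ρ[x/u](R))))) → 4
  σ[u='q']((ρ[u/x](σ[w='q'](T)) ∪ π[w,u](ρ[u/x](ρ[w/z](ρ[x/u](R)))))) → 2

|E| = 2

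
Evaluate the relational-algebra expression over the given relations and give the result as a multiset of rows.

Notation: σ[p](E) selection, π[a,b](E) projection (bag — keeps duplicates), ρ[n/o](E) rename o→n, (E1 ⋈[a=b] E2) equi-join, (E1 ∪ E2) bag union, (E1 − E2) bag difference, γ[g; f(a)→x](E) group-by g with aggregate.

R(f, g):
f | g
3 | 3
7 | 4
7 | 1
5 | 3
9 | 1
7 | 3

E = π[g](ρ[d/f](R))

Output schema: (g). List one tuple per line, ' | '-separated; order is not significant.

Subexpression sizes:
  R → 6
  ρ[d/f](R) → 6
  π[g](ρ[d/f](R)) → 6

== RESULT ==
g
1
1
3
3
3
4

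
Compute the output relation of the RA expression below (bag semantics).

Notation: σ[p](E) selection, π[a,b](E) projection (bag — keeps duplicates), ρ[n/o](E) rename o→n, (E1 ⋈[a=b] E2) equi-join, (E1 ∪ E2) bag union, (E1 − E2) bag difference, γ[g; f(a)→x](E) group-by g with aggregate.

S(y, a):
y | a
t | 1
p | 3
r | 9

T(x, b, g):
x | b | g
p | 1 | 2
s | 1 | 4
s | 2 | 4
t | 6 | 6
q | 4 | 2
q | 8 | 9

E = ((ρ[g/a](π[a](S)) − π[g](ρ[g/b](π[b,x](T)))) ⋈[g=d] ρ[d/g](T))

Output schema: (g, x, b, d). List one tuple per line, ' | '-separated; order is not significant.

Per-node cardinality:
  S → 3
  π[a](S) → 3
  ρ[g/a](π[a](S)) → 3
  T → 6
  π[b,x](T) → 6
  ρ[g/b](π[b,x](T)) → 6
  π[g](ρ[g/b](π[b,x](T))) → 6
  (ρ[g/a](π[a](S)) − π[g](ρ[g/b](π[b,x](T)))) → 2
  T → 6
  ρ[d/g](T) → 6
  ((ρ[g/a](π[a](S)) − π[g](ρ[g/b](π[b,x](T)))) ⋈[g=d] ρ[d/g](T)) → 1

== RESULT ==
g | x | b | d
9 | q | 8 | 9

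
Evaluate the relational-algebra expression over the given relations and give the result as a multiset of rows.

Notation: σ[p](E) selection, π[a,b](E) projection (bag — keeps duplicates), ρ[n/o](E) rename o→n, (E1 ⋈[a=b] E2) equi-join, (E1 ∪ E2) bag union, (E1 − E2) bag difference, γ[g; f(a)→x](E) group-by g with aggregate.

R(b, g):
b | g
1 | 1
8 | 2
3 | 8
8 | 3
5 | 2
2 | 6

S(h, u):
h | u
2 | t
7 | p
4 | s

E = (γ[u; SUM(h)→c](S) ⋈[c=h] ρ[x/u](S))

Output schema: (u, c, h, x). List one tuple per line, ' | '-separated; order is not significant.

Row counts bottom-up:
  S → 3
  γ[u; SUM(h)→c](S) → 3
  S → 3
  ρ[x/u](S) → 3
  (γ[u; SUM(h)→c](S) ⋈[c=h] ρ[x/u](S)) → 3

== RESULT ==
u | c | h | x
p | 7 | 7 | p
s | 4 | 4 | s
t | 2 | 2 | t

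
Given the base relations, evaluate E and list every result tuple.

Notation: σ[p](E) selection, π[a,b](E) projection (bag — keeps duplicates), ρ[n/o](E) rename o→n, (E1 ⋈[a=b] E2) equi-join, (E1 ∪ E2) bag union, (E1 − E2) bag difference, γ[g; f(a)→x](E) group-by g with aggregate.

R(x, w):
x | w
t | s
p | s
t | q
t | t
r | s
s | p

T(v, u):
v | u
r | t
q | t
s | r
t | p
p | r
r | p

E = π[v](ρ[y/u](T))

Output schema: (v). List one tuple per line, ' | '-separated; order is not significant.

Row counts bottom-up:
  T → 6
  ρ[y/u](T) → 6
  π[v](ρ[y/u](T)) → 6

== RESULT ==
v
p
q
r
r
s
t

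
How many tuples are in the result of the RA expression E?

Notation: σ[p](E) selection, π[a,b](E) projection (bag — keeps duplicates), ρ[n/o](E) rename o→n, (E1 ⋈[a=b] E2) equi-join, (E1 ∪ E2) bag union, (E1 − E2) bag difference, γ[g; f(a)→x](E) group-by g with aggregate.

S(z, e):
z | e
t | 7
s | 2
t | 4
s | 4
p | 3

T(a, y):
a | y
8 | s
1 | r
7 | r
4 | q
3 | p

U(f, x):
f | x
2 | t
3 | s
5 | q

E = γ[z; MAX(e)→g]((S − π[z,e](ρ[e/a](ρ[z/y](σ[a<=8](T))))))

Subexpression sizes:
  S → 5
  T → 5
  σ[a<=8](T) → 5
  ρ[z/y](σ[a<=8](T)) → 5
  ρ[e/a](ρ[z/y](σ[a<=8](T))) → 5
  π[z,e](ρ[e/a](ρ[z/y](σ[a<=8](T)))) → 5
  (S − π[z,e](ρ[e/a](ρ[z/y](σ[a<=8](T))))) → 4
  γ[z; MAX(e)→g]((S − π[z,e](ρ[e/a](ρ[z/y](σ[a<=8](T)))))) → 2

|E| = 2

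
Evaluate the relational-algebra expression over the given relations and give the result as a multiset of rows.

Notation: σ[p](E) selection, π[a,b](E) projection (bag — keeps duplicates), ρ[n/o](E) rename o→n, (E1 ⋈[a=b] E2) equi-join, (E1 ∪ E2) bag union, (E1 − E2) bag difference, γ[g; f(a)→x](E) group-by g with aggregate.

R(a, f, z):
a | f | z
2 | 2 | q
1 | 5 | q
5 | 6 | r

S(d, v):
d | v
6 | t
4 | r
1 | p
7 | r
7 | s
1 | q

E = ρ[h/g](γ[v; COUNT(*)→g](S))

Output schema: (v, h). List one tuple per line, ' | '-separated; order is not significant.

Row counts bottom-up:
  S → 6
  γ[v; COUNT(*)→g](S) → 5
  ρ[h/g](γ[v; COUNT(*)→g](S)) → 5

== RESULT ==
v | h
p | 1
q | 1
r | 2
s | 1
t | 1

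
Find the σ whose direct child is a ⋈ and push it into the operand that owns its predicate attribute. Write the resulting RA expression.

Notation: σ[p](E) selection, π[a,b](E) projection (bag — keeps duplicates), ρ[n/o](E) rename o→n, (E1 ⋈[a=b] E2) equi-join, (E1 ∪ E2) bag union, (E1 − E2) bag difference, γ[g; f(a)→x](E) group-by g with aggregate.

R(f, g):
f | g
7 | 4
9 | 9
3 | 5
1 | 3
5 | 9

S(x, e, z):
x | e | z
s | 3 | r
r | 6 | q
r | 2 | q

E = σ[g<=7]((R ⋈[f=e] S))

σ filters on g, owned by the left side.
E' = (σ[g<=7](R) ⋈[f=e] S)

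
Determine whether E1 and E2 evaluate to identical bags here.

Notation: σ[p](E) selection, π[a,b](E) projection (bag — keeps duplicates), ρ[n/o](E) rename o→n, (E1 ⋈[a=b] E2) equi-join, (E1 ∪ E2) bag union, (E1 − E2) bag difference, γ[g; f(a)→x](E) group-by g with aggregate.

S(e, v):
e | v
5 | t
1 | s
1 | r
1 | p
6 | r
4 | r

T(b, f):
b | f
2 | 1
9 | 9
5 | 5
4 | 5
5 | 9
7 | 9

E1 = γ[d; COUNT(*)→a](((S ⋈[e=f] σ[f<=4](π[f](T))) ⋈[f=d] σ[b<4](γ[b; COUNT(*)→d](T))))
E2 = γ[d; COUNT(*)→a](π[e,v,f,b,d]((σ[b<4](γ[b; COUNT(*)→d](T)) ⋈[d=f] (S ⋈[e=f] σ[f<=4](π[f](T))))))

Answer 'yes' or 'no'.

E1 row counts bottom-up:
  S → 6
  T → 6
  π[f](T) → 6
  σ[f<=4](π[f](T)) → 1
  (S ⋈[e=f] σ[f<=4](π[f](T))) → 3
  T → 6
  γ[b; COUNT(*)→d](T) → 5
  σ[b<4](γ[b; COUNT(*)→d](T)) → 1
  ((S ⋈[e=f] σ[f<=4](π[f](T))) ⋈[f=d] σ[b<4](γ[b; COUNT(*)→d](T))) → 3
  γ[d; COUNT(*)→a](((S ⋈[e=f] σ[f<=4](π[f](T))) ⋈[f=d] σ[b<4](γ[b; COUNT(*)→d](T)))) → 1
E2 row counts bottom-up:
  T → 6
  γ[b; COUNT(*)→d](T) → 5
  σ[b<4](γ[b; COUNT(*)→d](T)) → 1
  S → 6
  T → 6
  π[f](T) → 6
  σ[f<=4](π[f](T)) → 1
  (S ⋈[e=f] σ[f<=4](π[f](T))) → 3
  (σ[b<4](γ[b; COUNT(*)→d](T)) ⋈[d=f] (S ⋈[e=f] σ[f<=4](π[f](T)))) → 3
  π[e,v,f,b,d]((σ[b<4](γ[b; COUNT(*)→d](T)) ⋈[d=f] (S ⋈[e=f] σ[f<=4](π[f](T))))) → 3
  γ[d; COUNT(*)→a](π[e,v,f,b,d]((σ[b<4](γ[b; COUNT(*)→d](T)) ⋈[d=f] (S ⋈[e=f] σ[f<=4](π[f](T)))))) → 1

E1 and E2 produce the same multiset:
d | a
1 | 3

yes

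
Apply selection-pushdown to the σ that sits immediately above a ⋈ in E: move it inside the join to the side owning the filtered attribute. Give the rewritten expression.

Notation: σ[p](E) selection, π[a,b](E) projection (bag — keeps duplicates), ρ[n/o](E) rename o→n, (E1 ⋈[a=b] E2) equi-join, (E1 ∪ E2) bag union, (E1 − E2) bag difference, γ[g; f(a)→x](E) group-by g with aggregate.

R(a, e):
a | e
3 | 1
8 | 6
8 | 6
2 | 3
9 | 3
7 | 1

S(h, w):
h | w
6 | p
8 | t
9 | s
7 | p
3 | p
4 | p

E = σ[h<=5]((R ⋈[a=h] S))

σ filters on h, owned by the right side.
E' = (R ⋈[a=h] σ[h<=5](S))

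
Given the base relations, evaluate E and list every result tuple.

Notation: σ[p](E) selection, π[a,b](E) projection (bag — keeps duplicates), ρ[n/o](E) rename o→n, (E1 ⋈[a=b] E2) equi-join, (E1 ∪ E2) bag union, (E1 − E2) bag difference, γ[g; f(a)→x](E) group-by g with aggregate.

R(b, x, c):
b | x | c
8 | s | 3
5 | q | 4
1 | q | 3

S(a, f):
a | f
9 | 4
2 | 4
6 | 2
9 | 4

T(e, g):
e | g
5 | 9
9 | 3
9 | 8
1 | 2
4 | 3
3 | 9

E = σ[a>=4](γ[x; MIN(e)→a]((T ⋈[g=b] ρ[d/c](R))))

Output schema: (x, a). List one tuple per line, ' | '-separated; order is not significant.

Row counts bottom-up:
  T → 6
  R → 3
  ρ[d/c](R) → 3
  (T ⋈[g=b] ρ[d/c](R)) → 1
  γ[x; MIN(e)→a]((T ⋈[g=b] ρ[d/c](R))) → 1
  σ[a>=4](γ[x; MIN(e)→a]((T ⋈[g=b] ρ[d/c](R)))) → 1

== RESULT ==
x | a
s | 9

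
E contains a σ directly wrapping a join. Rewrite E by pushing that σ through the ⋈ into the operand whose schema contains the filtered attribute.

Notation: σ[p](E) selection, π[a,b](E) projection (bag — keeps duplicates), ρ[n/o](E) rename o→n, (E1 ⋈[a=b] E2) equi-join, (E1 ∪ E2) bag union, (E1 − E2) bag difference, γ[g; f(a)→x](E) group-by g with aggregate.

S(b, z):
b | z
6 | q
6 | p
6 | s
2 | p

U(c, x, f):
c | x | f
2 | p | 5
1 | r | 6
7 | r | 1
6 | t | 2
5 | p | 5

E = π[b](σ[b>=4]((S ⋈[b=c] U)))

σ filters on b, owned by the left side.
E' = π[b]((σ[b>=4](S) ⋈[b=c] U))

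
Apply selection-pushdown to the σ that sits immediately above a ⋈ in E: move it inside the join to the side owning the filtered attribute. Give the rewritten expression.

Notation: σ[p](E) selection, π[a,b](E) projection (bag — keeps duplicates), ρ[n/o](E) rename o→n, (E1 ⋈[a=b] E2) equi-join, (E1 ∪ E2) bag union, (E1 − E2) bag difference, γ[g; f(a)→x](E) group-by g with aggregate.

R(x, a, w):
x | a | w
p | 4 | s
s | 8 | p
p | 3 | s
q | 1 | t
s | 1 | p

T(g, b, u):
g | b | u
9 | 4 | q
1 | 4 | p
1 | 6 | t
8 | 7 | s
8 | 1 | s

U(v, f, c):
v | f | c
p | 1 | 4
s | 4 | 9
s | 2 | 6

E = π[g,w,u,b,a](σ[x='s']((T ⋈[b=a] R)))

σ filters on x, owned by the right side.
E' = π[g,w,u,b,a]((T ⋈[b=a] σ[x='s'](R)))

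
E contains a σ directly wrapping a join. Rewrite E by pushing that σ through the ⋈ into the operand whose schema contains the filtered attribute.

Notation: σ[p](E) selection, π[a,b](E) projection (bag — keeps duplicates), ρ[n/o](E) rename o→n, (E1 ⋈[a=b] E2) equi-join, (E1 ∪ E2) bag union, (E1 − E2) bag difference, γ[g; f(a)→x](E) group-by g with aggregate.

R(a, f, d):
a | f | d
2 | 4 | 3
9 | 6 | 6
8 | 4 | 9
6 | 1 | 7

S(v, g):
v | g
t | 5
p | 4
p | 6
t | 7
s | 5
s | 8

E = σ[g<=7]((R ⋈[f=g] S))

σ filters on g, owned by the right side.
E' = (R ⋈[f=g] σ[g<=7](S))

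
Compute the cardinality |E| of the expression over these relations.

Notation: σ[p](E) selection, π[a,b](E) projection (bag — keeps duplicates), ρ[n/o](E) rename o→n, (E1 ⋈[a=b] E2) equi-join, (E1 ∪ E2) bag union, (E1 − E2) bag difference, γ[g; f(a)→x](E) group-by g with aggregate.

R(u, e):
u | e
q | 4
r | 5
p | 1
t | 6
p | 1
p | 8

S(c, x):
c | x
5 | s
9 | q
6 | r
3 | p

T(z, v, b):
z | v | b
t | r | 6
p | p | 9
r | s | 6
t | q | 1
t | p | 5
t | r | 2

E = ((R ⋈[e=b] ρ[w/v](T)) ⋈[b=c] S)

Subexpression sizes:
  R → 6
  T → 6
  ρ[w/v](T) → 6
  (R ⋈[e=b] ρ[w/v](T)) → 5
  S → 4
  ((R ⋈[e=b] ρ[w/v](T)) ⋈[b=c] S) → 3

|E| = 3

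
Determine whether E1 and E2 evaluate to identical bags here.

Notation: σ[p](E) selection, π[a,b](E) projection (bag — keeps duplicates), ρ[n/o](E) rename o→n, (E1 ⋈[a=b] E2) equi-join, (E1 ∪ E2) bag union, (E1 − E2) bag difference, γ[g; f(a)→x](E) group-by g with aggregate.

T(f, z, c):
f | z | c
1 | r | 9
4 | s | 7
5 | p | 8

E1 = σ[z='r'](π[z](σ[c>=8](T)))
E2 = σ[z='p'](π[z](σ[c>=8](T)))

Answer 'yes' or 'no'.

E1 per-node cardinality:
  T → 3
  σ[c>=8](T) → 2
  π[z](σ[c>=8](T)) → 2
  σ[z='r'](π[z](σ[c>=8](T))) → 1
E2 per-node cardinality:
  T → 3
  σ[c>=8](T) → 2
  π[z](σ[c>=8](T)) → 2
  σ[z='p'](π[z](σ[c>=8](T))) → 1

E1 result:
z
r
E2 result:
z
p
Witness: ('p',) appears 0× in E1 but 1× in E2.

no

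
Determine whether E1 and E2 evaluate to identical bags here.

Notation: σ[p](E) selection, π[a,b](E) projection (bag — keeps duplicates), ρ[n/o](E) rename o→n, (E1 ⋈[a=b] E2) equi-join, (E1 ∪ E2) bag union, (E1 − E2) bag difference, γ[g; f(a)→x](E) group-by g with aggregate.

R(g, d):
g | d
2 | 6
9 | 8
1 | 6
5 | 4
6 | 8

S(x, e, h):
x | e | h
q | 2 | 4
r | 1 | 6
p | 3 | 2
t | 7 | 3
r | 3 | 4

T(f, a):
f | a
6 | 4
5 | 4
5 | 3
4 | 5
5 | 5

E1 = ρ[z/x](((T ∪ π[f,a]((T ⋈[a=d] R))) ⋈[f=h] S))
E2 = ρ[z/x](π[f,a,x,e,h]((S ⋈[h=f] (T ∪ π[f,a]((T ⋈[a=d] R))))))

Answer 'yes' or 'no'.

E1 row counts bottom-up:
  T → 5
  T → 5
  R → 5
  (T ⋈[a=d] R) → 2
  π[f,a]((T ⋈[a=d] R)) → 2
  (T ∪ π[f,a]((T ⋈[a=d] R))) → 7
  S → 5
  ((T ∪ π[f,a]((T ⋈[a=d] R))) ⋈[f=h] S) → 4
  ρ[z/x](((T ∪ π[f,a]((T ⋈[a=d] R))) ⋈[f=h] S)) → 4
E2 row counts bottom-up:
  S → 5
  T → 5
  T → 5
  R → 5
  (T ⋈[a=d] R) → 2
  π[f,a]((T ⋈[a=d] R)) → 2
  (T ∪ π[f,a]((T ⋈[a=d] R))) → 7
  (S ⋈[h=f] (T ∪ π[f,a]((T ⋈[a=d] R)))) → 4
  π[f,a,x,e,h]((S ⋈[h=f] (T ∪ π[f,a]((T ⋈[a=d] R))))) → 4
  ρ[z/x](π[f,a,x,e,h]((S ⋈[h=f] (T ∪ π[f,a]((T ⋈[a=d] R)))))) → 4

E1 and E2 produce the same multiset:
f | a | z | e | h
4 | 5 | q | 2 | 4
4 | 5 | r | 3 | 4
6 | 4 | r | 1 | 6
6 | 4 | r | 1 | 6

yes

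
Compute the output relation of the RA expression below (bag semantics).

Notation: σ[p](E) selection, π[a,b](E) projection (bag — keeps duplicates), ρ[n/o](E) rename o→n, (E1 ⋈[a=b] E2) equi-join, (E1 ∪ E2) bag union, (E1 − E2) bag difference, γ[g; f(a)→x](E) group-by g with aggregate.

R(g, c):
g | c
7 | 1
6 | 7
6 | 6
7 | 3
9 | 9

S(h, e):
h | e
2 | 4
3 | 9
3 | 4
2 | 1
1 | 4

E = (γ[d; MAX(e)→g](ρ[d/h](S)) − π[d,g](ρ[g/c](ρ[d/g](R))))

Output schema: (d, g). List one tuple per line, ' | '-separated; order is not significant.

Subexpression sizes:
  S → 5
  ρ[d/h](S) → 5
  γ[d; MAX(e)→g](ρ[d/h](S)) → 3
  R → 5
  ρ[d/g](R) → 5
  ρ[g/c](ρ[d/g](R)) → 5
  π[d,g](ρ[g/c](ρ[d/g](R))) → 5
  (γ[d; MAX(e)→g](ρ[d/h](S)) − π[d,g](ρ[g/c](ρ[d/g](R)))) → 3

== RESULT ==
d | g
1 | 4
2 | 4
3 | 9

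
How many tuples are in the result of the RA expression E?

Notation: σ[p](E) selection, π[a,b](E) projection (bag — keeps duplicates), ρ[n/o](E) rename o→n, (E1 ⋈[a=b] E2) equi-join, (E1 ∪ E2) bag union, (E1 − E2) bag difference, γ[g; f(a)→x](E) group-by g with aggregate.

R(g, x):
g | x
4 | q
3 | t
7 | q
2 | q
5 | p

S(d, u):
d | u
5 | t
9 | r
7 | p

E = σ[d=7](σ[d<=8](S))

Row counts bottom-up:
  S → 3
  σ[d<=8](S) → 2
  σ[d=7](σ[d<=8](S)) → 1

|E| = 1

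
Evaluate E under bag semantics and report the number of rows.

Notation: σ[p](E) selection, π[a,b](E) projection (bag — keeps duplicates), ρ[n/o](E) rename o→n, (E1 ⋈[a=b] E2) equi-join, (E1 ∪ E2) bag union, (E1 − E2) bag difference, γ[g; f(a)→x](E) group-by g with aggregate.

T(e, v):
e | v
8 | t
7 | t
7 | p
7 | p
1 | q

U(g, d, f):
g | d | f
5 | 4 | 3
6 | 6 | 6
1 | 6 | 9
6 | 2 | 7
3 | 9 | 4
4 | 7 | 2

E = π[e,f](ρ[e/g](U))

Per-node cardinality:
  U → 6
  ρ[e/g](U) → 6
  π[e,f](ρ[e/g](U)) → 6

|E| = 6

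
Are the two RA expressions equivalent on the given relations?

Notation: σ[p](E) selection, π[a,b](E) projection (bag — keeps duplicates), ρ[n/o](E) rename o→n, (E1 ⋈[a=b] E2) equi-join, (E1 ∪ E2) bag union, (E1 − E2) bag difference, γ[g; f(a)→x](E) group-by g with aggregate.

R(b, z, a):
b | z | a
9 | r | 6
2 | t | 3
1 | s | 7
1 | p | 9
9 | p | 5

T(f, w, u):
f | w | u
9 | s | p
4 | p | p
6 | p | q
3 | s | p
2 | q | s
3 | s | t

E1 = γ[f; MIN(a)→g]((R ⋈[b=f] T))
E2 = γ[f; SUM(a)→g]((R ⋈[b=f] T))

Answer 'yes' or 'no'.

E1 subexpression sizes:
  R → 5
  T → 6
  (R ⋈[b=f] T) → 3
  γ[f; MIN(a)→g]((R ⋈[b=f] T)) → 2
E2 subexpression sizes:
  R → 5
  T → 6
  (R ⋈[b=f] T) → 3
  γ[f; SUM(a)→g]((R ⋈[b=f] T)) → 2

E1 result:
f | g
2 | 3
9 | 5
E2 result:
f | g
2 | 3
9 | 11
Witness: (9, 5) appears 1× in E1 but 0× in E2.

no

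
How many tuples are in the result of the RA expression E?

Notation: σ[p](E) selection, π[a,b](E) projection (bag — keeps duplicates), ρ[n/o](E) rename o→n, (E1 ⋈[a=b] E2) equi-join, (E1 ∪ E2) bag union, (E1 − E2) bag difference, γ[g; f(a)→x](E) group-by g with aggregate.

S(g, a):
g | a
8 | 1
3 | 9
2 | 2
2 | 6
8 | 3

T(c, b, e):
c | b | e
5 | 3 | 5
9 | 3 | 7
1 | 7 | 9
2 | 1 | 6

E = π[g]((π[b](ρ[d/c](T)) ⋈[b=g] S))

Row counts bottom-up:
  T → 4
  ρ[d/c](T) → 4
  π[b](ρ[d/c](T)) → 4
  S → 5
  (π[b](ρ[d/c](T)) ⋈[b=g] S) → 2
  π[g]((π[b](ρ[d/c](T)) ⋈[b=g] S)) → 2

|E| = 2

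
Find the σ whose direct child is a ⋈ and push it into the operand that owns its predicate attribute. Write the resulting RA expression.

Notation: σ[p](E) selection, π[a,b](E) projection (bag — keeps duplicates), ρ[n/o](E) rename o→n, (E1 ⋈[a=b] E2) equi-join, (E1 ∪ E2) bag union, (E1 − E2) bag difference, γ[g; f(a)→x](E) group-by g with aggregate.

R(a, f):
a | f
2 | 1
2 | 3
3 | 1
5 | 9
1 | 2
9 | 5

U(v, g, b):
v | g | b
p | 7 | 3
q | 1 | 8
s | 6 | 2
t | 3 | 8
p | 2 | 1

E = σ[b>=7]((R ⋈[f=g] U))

σ filters on b, owned by the right side.
E' = (R ⋈[f=g] σ[b>=7](U))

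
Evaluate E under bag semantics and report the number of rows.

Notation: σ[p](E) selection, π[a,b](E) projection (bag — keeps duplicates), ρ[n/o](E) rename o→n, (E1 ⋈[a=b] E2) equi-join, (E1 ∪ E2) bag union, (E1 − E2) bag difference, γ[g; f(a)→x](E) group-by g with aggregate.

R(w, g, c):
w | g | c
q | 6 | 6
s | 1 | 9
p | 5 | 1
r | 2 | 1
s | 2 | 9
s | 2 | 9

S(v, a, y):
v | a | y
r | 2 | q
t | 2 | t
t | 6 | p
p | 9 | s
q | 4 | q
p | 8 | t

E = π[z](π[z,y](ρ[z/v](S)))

Subexpression sizes:
  S → 6
  ρ[z/v](S) → 6
  π[z,y](ρ[z/v](S)) → 6
  π[z](π[z,y](ρ[z/v](S))) → 6

|E| = 6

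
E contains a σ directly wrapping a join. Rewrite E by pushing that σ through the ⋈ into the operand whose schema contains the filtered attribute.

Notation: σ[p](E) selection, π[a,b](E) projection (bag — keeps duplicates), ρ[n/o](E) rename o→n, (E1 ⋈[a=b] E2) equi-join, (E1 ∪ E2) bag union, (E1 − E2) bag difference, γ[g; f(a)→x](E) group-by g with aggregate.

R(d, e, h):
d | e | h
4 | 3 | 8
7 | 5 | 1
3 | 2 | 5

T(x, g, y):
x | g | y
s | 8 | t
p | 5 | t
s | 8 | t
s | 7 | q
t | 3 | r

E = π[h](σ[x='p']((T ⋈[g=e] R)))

σ filters on x, owned by the left side.
E' = π[h]((σ[x='p'](T) ⋈[g=e] R))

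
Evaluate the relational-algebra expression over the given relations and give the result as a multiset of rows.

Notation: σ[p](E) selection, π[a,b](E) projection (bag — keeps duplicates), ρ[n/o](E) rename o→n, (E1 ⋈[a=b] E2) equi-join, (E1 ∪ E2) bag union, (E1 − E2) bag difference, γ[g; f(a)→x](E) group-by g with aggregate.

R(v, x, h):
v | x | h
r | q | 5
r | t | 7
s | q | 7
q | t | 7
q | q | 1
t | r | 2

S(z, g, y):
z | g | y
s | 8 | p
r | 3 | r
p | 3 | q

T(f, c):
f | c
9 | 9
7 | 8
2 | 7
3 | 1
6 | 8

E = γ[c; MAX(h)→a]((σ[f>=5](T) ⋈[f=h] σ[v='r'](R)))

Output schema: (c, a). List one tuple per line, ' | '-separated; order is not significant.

Stepwise |·|:
  T → 5
  σ[f>=5](T) → 3
  R → 6
  σ[v='r'](R) → 2
  (σ[f>=5](T) ⋈[f=h] σ[v='r'](R)) → 1
  γ[c; MAX(h)→a]((σ[f>=5](T) ⋈[f=h] σ[v='r'](R))) → 1

== RESULT ==
c | a
8 | 7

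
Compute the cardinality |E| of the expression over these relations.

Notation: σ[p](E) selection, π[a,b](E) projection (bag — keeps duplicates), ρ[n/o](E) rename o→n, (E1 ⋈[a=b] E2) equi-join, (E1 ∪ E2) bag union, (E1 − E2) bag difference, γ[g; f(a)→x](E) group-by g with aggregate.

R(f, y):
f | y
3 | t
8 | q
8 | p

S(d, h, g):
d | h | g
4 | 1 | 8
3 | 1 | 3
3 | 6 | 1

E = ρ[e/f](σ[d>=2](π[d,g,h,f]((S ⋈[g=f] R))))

Subexpression sizes:
  S → 3
  R → 3
  (S ⋈[g=f] R) → 3
  π[d,g,h,f]((S ⋈[g=f] R)) → 3
  σ[d>=2](π[d,g,h,f]((S ⋈[g=f] R))) → 3
  ρ[e/f](σ[d>=2](π[d,g,h,f]((S ⋈[g=f] R)))) → 3

|E| = 3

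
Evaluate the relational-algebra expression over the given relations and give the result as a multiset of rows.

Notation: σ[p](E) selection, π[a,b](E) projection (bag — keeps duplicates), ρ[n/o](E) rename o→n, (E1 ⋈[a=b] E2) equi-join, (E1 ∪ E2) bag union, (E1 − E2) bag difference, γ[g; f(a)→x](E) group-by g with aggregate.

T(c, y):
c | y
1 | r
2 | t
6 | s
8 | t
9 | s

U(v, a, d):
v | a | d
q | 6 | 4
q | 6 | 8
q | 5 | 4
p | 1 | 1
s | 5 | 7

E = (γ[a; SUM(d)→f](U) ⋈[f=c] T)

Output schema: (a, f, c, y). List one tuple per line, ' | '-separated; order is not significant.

Subexpression sizes:
  U → 5
  γ[a; SUM(d)→f](U) → 3
  T → 5
  (γ[a; SUM(d)→f](U) ⋈[f=c] T) → 1

== RESULT ==
a | f | c | y
1 | 1 | 1 | r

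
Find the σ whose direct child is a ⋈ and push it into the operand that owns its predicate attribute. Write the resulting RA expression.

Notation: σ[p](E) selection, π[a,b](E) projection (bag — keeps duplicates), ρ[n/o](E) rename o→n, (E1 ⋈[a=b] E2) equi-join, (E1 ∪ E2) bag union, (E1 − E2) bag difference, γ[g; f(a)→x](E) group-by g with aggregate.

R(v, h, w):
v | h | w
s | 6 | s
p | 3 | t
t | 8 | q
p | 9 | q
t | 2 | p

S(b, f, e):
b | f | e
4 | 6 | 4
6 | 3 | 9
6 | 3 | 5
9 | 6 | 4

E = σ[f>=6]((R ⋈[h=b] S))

σ filters on f, owned by the right side.
E' = (R ⋈[h=b] σ[f>=6](S))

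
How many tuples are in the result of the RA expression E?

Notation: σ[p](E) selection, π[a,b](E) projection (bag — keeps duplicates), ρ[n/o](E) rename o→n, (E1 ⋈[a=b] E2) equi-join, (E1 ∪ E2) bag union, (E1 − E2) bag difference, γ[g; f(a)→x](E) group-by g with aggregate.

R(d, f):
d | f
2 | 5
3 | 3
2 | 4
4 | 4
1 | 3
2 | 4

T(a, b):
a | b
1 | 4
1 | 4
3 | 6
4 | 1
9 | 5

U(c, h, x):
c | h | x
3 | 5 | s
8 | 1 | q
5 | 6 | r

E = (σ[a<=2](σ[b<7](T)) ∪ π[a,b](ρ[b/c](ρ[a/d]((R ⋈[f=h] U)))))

Stepwise |·|:
  T → 5
  σ[b<7](T) → 5
  σ[a<=2](σ[b<7](T)) → 2
  R → 6
  U → 3
  (R ⋈[f=h] U) → 1
  ρ[a/d]((R ⋈[f=h] U)) → 1
  ρ[b/c](ρ[a/d]((R ⋈[f=h] U))) → 1
  π[a,b](ρ[b/c](ρ[a/d]((R ⋈[f=h] U)))) → 1
  (σ[a<=2](σ[b<7](T)) ∪ π[a,b](ρ[b/c](ρ[a/d]((R ⋈[f=h] U))))) → 3

|E| = 3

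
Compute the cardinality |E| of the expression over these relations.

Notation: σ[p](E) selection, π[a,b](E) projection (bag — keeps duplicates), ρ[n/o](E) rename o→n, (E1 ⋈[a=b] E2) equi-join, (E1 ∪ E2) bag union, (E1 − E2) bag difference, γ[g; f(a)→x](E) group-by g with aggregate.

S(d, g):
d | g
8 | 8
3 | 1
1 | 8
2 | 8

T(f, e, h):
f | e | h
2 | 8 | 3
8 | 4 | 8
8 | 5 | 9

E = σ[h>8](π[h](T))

Per-node cardinality:
  T → 3
  π[h](T) → 3
  σ[h>8](π[h](T)) → 1

|E| = 1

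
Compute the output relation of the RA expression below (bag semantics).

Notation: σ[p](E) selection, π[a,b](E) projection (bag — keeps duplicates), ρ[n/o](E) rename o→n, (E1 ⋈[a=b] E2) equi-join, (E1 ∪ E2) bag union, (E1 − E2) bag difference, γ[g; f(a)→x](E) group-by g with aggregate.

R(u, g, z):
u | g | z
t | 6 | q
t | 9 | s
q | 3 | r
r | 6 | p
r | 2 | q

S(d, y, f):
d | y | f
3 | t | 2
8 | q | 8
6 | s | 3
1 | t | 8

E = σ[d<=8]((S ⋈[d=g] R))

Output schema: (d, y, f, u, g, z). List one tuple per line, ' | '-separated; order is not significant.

Per-node cardinality:
  S → 4
  R → 5
  (S ⋈[d=g] R) → 3
  σ[d<=8]((S ⋈[d=g] R)) → 3

== RESULT ==
d | y | f | u | g | z
3 | t | 2 | q | 3 | r
6 | s | 3 | r | 6 | p
6 | s | 3 | t | 6 | q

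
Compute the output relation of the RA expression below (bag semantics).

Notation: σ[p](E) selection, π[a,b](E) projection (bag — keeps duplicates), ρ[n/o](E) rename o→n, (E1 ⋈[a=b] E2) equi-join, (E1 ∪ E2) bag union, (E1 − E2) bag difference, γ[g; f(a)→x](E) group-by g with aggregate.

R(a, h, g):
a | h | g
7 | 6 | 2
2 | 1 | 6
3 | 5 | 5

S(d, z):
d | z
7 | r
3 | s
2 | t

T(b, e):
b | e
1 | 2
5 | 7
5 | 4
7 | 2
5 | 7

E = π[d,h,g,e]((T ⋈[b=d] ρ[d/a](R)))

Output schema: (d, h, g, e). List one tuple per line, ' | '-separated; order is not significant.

Per-node cardinality:
  T → 5
  R → 3
  ρ[d/a](R) → 3
  (T ⋈[b=d] ρ[d/a](R)) → 1
  π[d,h,g,e]((T ⋈[b=d] ρ[d/a](R))) → 1

== RESULT ==
d | h | g | e
7 | 6 | 2 | 2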